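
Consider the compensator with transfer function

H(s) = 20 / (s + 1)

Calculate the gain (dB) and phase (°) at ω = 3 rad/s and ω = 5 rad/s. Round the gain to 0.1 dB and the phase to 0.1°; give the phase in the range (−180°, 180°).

Substitute s = j3:
Numerator: 20 = 20 + j0
Denominator: (j3) + 1 = 1 + j3
|N| = √(20² + 0²) ≈ 20, ∠N ≈ 0.00°
|D| = √(1² + 3²) ≈ 3.1623, ∠D ≈ 71.57°
|H| = 20 / 3.1623 ≈ 6.3245
Gain = 20 log₁₀(6.3245) ≈ 16.02 dB
∠H = 0.00° − 71.57° = -71.57°

Substitute s = j5:
Numerator: 20 = 20 + j0
Denominator: (j5) + 1 = 1 + j5
|N| = √(20² + 0²) ≈ 20, ∠N ≈ 0.00°
|D| = √(1² + 5²) ≈ 5.099, ∠D ≈ 78.69°
|H| = 20 / 5.099 ≈ 3.9223
Gain = 20 log₁₀(3.9223) ≈ 11.87 dB
∠H = 0.00° − 78.69° = -78.69°

ω = 3: 16.0 dB, -71.6°; ω = 5: 11.9 dB, -78.7°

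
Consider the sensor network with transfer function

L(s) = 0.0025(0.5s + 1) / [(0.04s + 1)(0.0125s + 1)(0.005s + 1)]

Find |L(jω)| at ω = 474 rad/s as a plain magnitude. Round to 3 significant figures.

0.00202

At ω = 474 rad/s:
zero (1 + j474·0.5) = 1 + j237 → |·| ≈ 237, ∠ ≈ 89.76°
pole (1 + j474·0.04) = 1 + j18.96 → |·| ≈ 18.986, ∠ ≈ 86.98°
pole (1 + j474·0.0125) = 1 + j5.925 → |·| ≈ 6.0088, ∠ ≈ 80.42°
pole (1 + j474·0.005) = 1 + j2.37 → |·| ≈ 2.5723, ∠ ≈ 67.12°
|L| = 0.0025 · 237 / (18.986 · 6.0088 · 2.5723) ≈ 0.002019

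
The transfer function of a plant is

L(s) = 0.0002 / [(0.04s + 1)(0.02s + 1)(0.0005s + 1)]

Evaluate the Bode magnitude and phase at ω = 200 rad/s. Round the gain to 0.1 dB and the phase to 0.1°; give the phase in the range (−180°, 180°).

At ω = 200 rad/s:
pole (1 + j200·0.04) = 1 + j8 → |·| ≈ 8.0623, ∠ ≈ 82.87°
pole (1 + j200·0.02) = 1 + j4 → |·| ≈ 4.1231, ∠ ≈ 75.96°
pole (1 + j200·0.0005) = 1 + j0.1 → |·| ≈ 1.005, ∠ ≈ 5.71°
|L| = 0.0002 · 1 / (8.0623 · 4.1231 · 1.005) ≈ 5.9866e-06
Gain = 20 log₁₀(5.9866e-06) ≈ -104.46 dB
∠L = (0°) − (82.87° + 75.96° + 5.71°) = -164.54°

-104.5 dB, -164.5°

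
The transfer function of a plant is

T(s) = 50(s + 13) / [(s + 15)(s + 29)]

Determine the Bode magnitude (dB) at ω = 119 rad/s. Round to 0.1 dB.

At s = jω = j119:
zero (s+13): 13 + j119 → |·| = √(13²+119²) = √14330 ≈ 119.71, ∠ = arctan(119/13) ≈ 83.77°
pole (s+15): 15 + j119 → |·| = √(15²+119²) = √14386 ≈ 119.94, ∠ = arctan(119/15) ≈ 82.82°
pole (s+29): 29 + j119 → |·| = √(29²+119²) = √15002 ≈ 122.48, ∠ = arctan(119/29) ≈ 76.30°
|T| = 50 · 119.71 / 14690 ≈ 0.40745
Gain = 20 log₁₀(0.40745) ≈ -7.80 dB

-7.8 dB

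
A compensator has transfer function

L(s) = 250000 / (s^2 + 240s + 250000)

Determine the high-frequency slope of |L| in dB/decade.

Each pole contributes −20 dB/decade at high frequency; each zero contributes +20 dB/decade.
Net: 0 zero(s) − 2 pole(s) → -40 dB/decade.

-40 dB/decade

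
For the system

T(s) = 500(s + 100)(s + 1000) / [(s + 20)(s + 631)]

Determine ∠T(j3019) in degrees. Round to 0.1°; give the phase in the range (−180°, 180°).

At s = jω = j3019:
zero (s+100): 100 + j3019 → |·| = √(100²+3019²) = √9124361 ≈ 3020.7, ∠ = arctan(3019/100) ≈ 88.10°
zero (s+1000): 1000 + j3019 → |·| = √(1000²+3019²) = √10114361 ≈ 3180.3, ∠ = arctan(3019/1000) ≈ 71.67°
pole (s+20): 20 + j3019 → |·| = √(20²+3019²) = √9114761 ≈ 3019.1, ∠ = arctan(3019/20) ≈ 89.62°
pole (s+631): 631 + j3019 → |·| = √(631²+3019²) = √9512522 ≈ 3084.2, ∠ = arctan(3019/631) ≈ 78.19°
∠T = 159.77° − 167.81° = -8.04°

-8.0°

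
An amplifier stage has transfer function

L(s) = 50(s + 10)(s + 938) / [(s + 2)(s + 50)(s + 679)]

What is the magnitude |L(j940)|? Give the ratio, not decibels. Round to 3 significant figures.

At s = jω = j940:
zero (s+10): 10 + j940 → |·| = √(10²+940²) = √883700 ≈ 940.05, ∠ = arctan(940/10) ≈ 89.39°
zero (s+938): 938 + j940 → |·| = √(938²+940²) = √1763444 ≈ 1327.9, ∠ = arctan(940/938) ≈ 45.06°
pole (s+2): 2 + j940 → |·| = √(2²+940²) = √883604 ≈ 940, ∠ = arctan(940/2) ≈ 89.88°
pole (s+50): 50 + j940 → |·| = √(50²+940²) = √886100 ≈ 941.33, ∠ = arctan(940/50) ≈ 86.96°
pole (s+679): 679 + j940 → |·| = √(679²+940²) = √1344641 ≈ 1159.6, ∠ = arctan(940/679) ≈ 54.16°
|L| = 50 · 1.2483e+06 / 1.0261e+09 ≈ 0.060827

0.0608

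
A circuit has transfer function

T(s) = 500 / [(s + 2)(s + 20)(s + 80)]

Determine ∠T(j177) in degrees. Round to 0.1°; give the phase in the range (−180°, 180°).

121.4°

At s = jω = j177:
pole (s+2): 2 + j177 → |·| = √(2²+177²) = √31333 ≈ 177.01, ∠ = arctan(177/2) ≈ 89.35°
pole (s+20): 20 + j177 → |·| = √(20²+177²) = √31729 ≈ 178.13, ∠ = arctan(177/20) ≈ 83.55°
pole (s+80): 80 + j177 → |·| = √(80²+177²) = √37729 ≈ 194.24, ∠ = arctan(177/80) ≈ 65.68°
∠T = 0.00° − 238.58° = -238.58° ≡ 121.42° (principal value)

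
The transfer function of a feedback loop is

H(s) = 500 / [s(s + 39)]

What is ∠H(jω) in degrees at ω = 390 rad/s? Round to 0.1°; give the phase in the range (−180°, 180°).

-174.3°

At s = jω = j390:
pole (s+39): 39 + j390 → |·| = √(39²+390²) = √153621 ≈ 391.95, ∠ = arctan(390/39) ≈ 84.29°
pole at origin: |s| = 390, ∠ = 90.00° (in denominator)
∠H = 0.00° − 174.29° = -174.29°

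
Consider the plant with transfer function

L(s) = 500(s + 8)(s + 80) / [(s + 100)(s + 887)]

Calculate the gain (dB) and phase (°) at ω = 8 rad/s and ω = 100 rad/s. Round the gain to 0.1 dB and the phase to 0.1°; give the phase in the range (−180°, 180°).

At s = jω = j8:
zero (s+8): 8 + j8 → |·| = √(8²+8²) = √128 ≈ 11.314, ∠ = arctan(8/8) ≈ 45.00°
zero (s+80): 80 + j8 → |·| = √(80²+8²) = √6464 ≈ 80.399, ∠ = arctan(8/80) ≈ 5.71°
pole (s+100): 100 + j8 → |·| = √(100²+8²) = √10064 ≈ 100.32, ∠ = arctan(8/100) ≈ 4.57°
pole (s+887): 887 + j8 → |·| = √(887²+8²) = √786833 ≈ 887.04, ∠ = arctan(8/887) ≈ 0.52°
|L| = 500 · 909.63 / 88988 ≈ 5.111
Gain = 20 log₁₀(5.111) ≈ 14.17 dB
∠L = 50.71° − 5.09° = 45.62°

At s = jω = j100:
zero (s+8): 8 + j100 → |·| = √(8²+100²) = √10064 ≈ 100.32, ∠ = arctan(100/8) ≈ 85.43°
zero (s+80): 80 + j100 → |·| = √(80²+100²) = √16400 ≈ 128.06, ∠ = arctan(100/80) ≈ 51.34°
pole (s+100): 100 + j100 → |·| = √(100²+100²) = √20000 ≈ 141.42, ∠ = arctan(100/100) ≈ 45.00°
pole (s+887): 887 + j100 → |·| = √(887²+100²) = √796769 ≈ 892.62, ∠ = arctan(100/887) ≈ 6.43°
|L| = 500 · 12847 / 1.2623e+05 ≈ 50.887
Gain = 20 log₁₀(50.887) ≈ 34.13 dB
∠L = 136.77° − 51.43° = 85.34°

ω = 8: 14.2 dB, 45.6°; ω = 100: 34.1 dB, 85.3°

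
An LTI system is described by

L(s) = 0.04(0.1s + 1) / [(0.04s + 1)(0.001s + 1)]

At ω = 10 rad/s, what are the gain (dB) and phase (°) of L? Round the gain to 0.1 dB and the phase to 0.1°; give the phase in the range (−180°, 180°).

-25.6 dB, 22.6°

At ω = 10 rad/s:
zero (1 + j10·0.1) = 1 + j1 → |·| ≈ 1.4142, ∠ ≈ 45.00°
pole (1 + j10·0.04) = 1 + j0.4 → |·| ≈ 1.077, ∠ ≈ 21.80°
pole (1 + j10·0.001) = 1 + j0.01 → |·| ≈ 1, ∠ ≈ 0.57°
|L| = 0.04 · 1.4142 / (1.077 · 1) ≈ 0.052524
Gain = 20 log₁₀(0.052524) ≈ -25.59 dB
∠L = (45.00°) − (21.80° + 0.57°) = 22.63°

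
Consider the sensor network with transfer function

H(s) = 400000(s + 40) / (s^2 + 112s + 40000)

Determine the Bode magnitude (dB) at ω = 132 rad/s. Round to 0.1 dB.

66.2 dB

At s = jω = j132:
zero (s+40): 40 + j132 → |·| = √(40²+132²) = √19024 ≈ 137.93, ∠ = arctan(132/40) ≈ 73.14°
quadratic: (j132)² + 112·j132 + 40000 = 22576 + j14784 → |·| ≈ 26986, ∠ ≈ 33.22°
|H| = 400000 · 137.93 / 26986 ≈ 2044.5
Gain = 20 log₁₀(2044.5) ≈ 66.21 dB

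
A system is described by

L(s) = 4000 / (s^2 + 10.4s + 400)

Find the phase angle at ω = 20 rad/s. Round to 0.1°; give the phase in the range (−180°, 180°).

At s = jω = j20:
quadratic: (j20)² + 10.4·j20 + 400 = 0 + j208 → |·| ≈ 208, ∠ ≈ 90.00°
∠L = 0.00° − 90.00° = -90.00°

-90.0°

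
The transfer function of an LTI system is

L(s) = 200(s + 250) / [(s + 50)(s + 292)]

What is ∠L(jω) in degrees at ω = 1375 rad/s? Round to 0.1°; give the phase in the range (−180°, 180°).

-86.2°

At s = jω = j1375:
zero (s+250): 250 + j1375 → |·| = √(250²+1375²) = √1953125 ≈ 1397.5, ∠ = arctan(1375/250) ≈ 79.70°
pole (s+50): 50 + j1375 → |·| = √(50²+1375²) = √1893125 ≈ 1375.9, ∠ = arctan(1375/50) ≈ 87.92°
pole (s+292): 292 + j1375 → |·| = √(292²+1375²) = √1975889 ≈ 1405.7, ∠ = arctan(1375/292) ≈ 78.01°
∠L = 79.70° − 165.93° = -86.23°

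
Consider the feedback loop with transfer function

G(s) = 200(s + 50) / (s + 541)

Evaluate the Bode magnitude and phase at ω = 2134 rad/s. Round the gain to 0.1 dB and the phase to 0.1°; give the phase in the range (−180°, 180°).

At s = jω = j2134:
zero (s+50): 50 + j2134 → |·| = √(50²+2134²) = √4556456 ≈ 2134.6, ∠ = arctan(2134/50) ≈ 88.66°
pole (s+541): 541 + j2134 → |·| = √(541²+2134²) = √4846637 ≈ 2201.5, ∠ = arctan(2134/541) ≈ 75.77°
|G| = 200 · 2134.6 / 2201.5 ≈ 193.92
Gain = 20 log₁₀(193.92) ≈ 45.75 dB
∠G = 88.66° − 75.77° = 12.89°

45.8 dB, 12.9°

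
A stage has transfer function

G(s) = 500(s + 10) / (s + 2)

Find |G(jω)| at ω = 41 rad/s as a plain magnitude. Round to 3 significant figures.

At s = jω = j41:
zero (s+10): 10 + j41 → |·| = √(10²+41²) = √1781 ≈ 42.202, ∠ = arctan(41/10) ≈ 76.29°
pole (s+2): 2 + j41 → |·| = √(2²+41²) = √1685 ≈ 41.049, ∠ = arctan(41/2) ≈ 87.21°
|G| = 500 · 42.202 / 41.049 ≈ 514.04

514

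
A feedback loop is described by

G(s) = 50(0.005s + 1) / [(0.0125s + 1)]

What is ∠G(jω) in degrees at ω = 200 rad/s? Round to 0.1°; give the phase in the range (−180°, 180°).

-23.2°

At ω = 200 rad/s:
zero (1 + j200·0.005) = 1 + j1 → |·| ≈ 1.4142, ∠ ≈ 45.00°
pole (1 + j200·0.0125) = 1 + j2.5 → |·| ≈ 2.6926, ∠ ≈ 68.20°
∠G = (45.00°) − (68.20°) = -23.20°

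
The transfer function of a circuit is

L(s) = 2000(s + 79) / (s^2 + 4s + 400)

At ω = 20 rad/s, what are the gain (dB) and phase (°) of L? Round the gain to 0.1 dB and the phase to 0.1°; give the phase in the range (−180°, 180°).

At s = jω = j20:
zero (s+79): 79 + j20 → |·| = √(79²+20²) = √6641 ≈ 81.492, ∠ = arctan(20/79) ≈ 14.21°
quadratic: (j20)² + 4·j20 + 400 = 0 + j80 → |·| ≈ 80, ∠ ≈ 90.00°
|L| = 2000 · 81.492 / 80 ≈ 2037.3
Gain = 20 log₁₀(2037.3) ≈ 66.18 dB
∠L = 14.21° − 90.00° = -75.79°

66.2 dB, -75.8°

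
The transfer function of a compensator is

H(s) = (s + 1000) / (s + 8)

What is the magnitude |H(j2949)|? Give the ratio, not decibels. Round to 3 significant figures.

Substitute s = j2949:
Numerator: (j2949) + 1000 = 1000 + j2949
Denominator: (j2949) + 8 = 8 + j2949
|N| = √(1000² + 2949²) ≈ 3113.9, ∠N ≈ 71.27°
|D| = √(8² + 2949²) ≈ 2949, ∠D ≈ 89.84°
|H| = 3113.9 / 2949 ≈ 1.0559

1.06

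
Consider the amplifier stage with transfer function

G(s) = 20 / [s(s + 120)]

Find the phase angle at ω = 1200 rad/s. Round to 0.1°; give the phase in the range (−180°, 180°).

-174.3°

At s = jω = j1200:
pole (s+120): 120 + j1200 → |·| = √(120²+1200²) = √1454400 ≈ 1206, ∠ = arctan(1200/120) ≈ 84.29°
pole at origin: |s| = 1200, ∠ = 90.00° (in denominator)
∠G = 0.00° − 174.29° = -174.29°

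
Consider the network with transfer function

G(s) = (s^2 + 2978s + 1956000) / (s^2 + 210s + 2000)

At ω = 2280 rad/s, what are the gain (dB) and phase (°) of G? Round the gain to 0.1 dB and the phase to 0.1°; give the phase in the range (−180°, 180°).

Substitute s = j2280:
Numerator: (j2280)^2 + 2978(j2280) + 1956000 = -3242400 + j6789840
Denominator: (j2280)^2 + 210(j2280) + 2000 = -5196400 + j478800
|N| = √(3242400² + 6789840²) ≈ 7.5243e+06, ∠N ≈ 115.53°
|D| = √(5196400² + 478800²) ≈ 5.2184e+06, ∠D ≈ 174.74°
|G| = 7.5243e+06 / 5.2184e+06 ≈ 1.4419
Gain = 20 log₁₀(1.4419) ≈ 3.18 dB
∠G = 115.53° − 174.74° = -59.21°

3.2 dB, -59.2°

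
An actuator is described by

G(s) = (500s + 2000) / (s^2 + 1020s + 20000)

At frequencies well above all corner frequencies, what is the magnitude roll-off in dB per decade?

-20 dB/decade

Each pole contributes −20 dB/decade at high frequency; each zero contributes +20 dB/decade.
Net: 1 zero(s) − 2 pole(s) → -20 dB/decade.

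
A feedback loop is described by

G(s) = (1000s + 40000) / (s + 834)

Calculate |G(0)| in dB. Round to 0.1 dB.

33.6 dB

G(0) = 40000 / 834 ≈ 47.962
20 log₁₀(47.962) ≈ 33.62 dB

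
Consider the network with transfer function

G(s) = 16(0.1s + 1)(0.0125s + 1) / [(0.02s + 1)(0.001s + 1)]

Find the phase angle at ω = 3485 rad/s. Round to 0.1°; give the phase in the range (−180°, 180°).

15.4°

At ω = 3485 rad/s:
zero (1 + j3485·0.1) = 1 + j348.5 → |·| ≈ 348.5, ∠ ≈ 89.84°
zero (1 + j3485·0.0125) = 1 + j43.5625 → |·| ≈ 43.574, ∠ ≈ 88.68°
pole (1 + j3485·0.02) = 1 + j69.7 → |·| ≈ 69.707, ∠ ≈ 89.18°
pole (1 + j3485·0.001) = 1 + j3.485 → |·| ≈ 3.6256, ∠ ≈ 73.99°
∠G = (89.84° + 88.68°) − (89.18° + 73.99°) = 15.35°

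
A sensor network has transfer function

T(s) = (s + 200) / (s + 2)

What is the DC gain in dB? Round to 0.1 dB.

T(0) = 200 / 2 = 100
20 log₁₀(100) ≈ 40.00 dB

40.0 dB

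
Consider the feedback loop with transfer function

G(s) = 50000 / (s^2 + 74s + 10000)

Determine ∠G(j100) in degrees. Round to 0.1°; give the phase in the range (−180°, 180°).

At s = jω = j100:
quadratic: (j100)² + 74·j100 + 10000 = 0 + j7400 → |·| ≈ 7400, ∠ ≈ 90.00°
∠G = 0.00° − 90.00° = -90.00°

-90.0°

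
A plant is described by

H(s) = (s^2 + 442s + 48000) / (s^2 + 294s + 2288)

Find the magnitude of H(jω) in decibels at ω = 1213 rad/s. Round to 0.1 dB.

0.1 dB

Substitute s = j1213:
Numerator: (j1213)^2 + 442(j1213) + 48000 = -1423369 + j536146
Denominator: (j1213)^2 + 294(j1213) + 2288 = -1469081 + j356622
|N| = √(1423369² + 536146²) ≈ 1.521e+06, ∠N ≈ 159.36°
|D| = √(1469081² + 356622²) ≈ 1.5117e+06, ∠D ≈ 166.36°
|H| = 1.521e+06 / 1.5117e+06 ≈ 1.0062
Gain = 20 log₁₀(1.0062) ≈ 0.05 dB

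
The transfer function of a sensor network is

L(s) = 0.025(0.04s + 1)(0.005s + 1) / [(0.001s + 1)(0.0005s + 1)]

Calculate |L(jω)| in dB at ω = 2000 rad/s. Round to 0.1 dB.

16.1 dB

At ω = 2000 rad/s:
zero (1 + j2000·0.04) = 1 + j80 → |·| ≈ 80.006, ∠ ≈ 89.28°
zero (1 + j2000·0.005) = 1 + j10 → |·| ≈ 10.05, ∠ ≈ 84.29°
pole (1 + j2000·0.001) = 1 + j2 → |·| ≈ 2.2361, ∠ ≈ 63.43°
pole (1 + j2000·0.0005) = 1 + j1 → |·| ≈ 1.4142, ∠ ≈ 45.00°
|L| = 0.025 · 80.006 · 10.05 / (2.2361 · 1.4142) ≈ 6.3566
Gain = 20 log₁₀(6.3566) ≈ 16.06 dB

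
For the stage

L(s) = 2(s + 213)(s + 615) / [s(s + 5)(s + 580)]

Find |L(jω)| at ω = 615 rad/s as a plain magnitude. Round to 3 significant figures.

At s = jω = j615:
zero (s+213): 213 + j615 → |·| = √(213²+615²) = √423594 ≈ 650.84, ∠ = arctan(615/213) ≈ 70.90°
zero (s+615): 615 + j615 → |·| = √(615²+615²) = √756450 ≈ 869.74, ∠ = arctan(615/615) ≈ 45.00°
pole (s+5): 5 + j615 → |·| = √(5²+615²) = √378250 ≈ 615.02, ∠ = arctan(615/5) ≈ 89.53°
pole (s+580): 580 + j615 → |·| = √(580²+615²) = √714625 ≈ 845.35, ∠ = arctan(615/580) ≈ 46.68°
pole at origin: |s| = 615, ∠ = 90.00° (in denominator)
|L| = 2 · 5.6606e+05 / 3.1974e+08 ≈ 0.0035408

0.00354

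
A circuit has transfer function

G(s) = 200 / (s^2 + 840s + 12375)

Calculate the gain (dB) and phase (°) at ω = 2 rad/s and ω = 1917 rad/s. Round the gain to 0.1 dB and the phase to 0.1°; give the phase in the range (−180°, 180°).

Substitute s = j2:
Numerator: 200 = 200 + j0
Denominator: (j2)^2 + 840(j2) + 12375 = 12371 + j1680
|N| = √(200² + 0²) ≈ 200, ∠N ≈ 0.00°
|D| = √(12371² + 1680²) ≈ 12485, ∠D ≈ 7.73°
|G| = 200 / 12485 ≈ 0.016019
Gain = 20 log₁₀(0.016019) ≈ -35.91 dB
∠G = 0.00° − 7.73° = -7.73°

Substitute s = j1917:
Numerator: 200 = 200 + j0
Denominator: (j1917)^2 + 840(j1917) + 12375 = -3662514 + j1610280
|N| = √(200² + 0²) ≈ 200, ∠N ≈ 0.00°
|D| = √(3662514² + 1610280²) ≈ 4.0009e+06, ∠D ≈ 156.27°
|G| = 200 / 4.0009e+06 ≈ 4.9989e-05
Gain = 20 log₁₀(4.9989e-05) ≈ -86.02 dB
∠G = 0.00° − 156.27° = -156.27°

ω = 2: -35.9 dB, -7.7°; ω = 1917: -86.0 dB, -156.3°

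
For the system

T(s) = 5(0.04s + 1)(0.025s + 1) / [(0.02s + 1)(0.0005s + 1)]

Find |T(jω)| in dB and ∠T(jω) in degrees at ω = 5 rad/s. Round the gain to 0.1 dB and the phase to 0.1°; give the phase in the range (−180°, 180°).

14.2 dB, 12.6°

At ω = 5 rad/s:
zero (1 + j5·0.04) = 1 + j0.2 → |·| ≈ 1.0198, ∠ ≈ 11.31°
zero (1 + j5·0.025) = 1 + j0.125 → |·| ≈ 1.0078, ∠ ≈ 7.13°
pole (1 + j5·0.02) = 1 + j0.1 → |·| ≈ 1.005, ∠ ≈ 5.71°
pole (1 + j5·0.0005) = 1 + j0.0025 → |·| ≈ 1, ∠ ≈ 0.14°
|T| = 5 · 1.0198 · 1.0078 / (1.005 · 1) ≈ 5.1132
Gain = 20 log₁₀(5.1132) ≈ 14.17 dB
∠T = (11.31° + 7.13°) − (5.71° + 0.14°) = 12.59°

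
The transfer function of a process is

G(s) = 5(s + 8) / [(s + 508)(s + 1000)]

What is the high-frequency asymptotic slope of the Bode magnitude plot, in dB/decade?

Each pole contributes −20 dB/decade at high frequency; each zero contributes +20 dB/decade.
Net: 1 zero(s) − 2 pole(s) → -20 dB/decade.

-20 dB/decade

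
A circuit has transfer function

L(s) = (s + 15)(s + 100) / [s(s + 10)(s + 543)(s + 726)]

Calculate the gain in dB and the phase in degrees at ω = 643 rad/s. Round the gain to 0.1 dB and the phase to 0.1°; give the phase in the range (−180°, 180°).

At s = jω = j643:
zero (s+15): 15 + j643 → |·| = √(15²+643²) = √413674 ≈ 643.17, ∠ = arctan(643/15) ≈ 88.66°
zero (s+100): 100 + j643 → |·| = √(100²+643²) = √423449 ≈ 650.73, ∠ = arctan(643/100) ≈ 81.16°
pole (s+10): 10 + j643 → |·| = √(10²+643²) = √413549 ≈ 643.08, ∠ = arctan(643/10) ≈ 89.11°
pole (s+543): 543 + j643 → |·| = √(543²+643²) = √708298 ≈ 841.6, ∠ = arctan(643/543) ≈ 49.82°
pole (s+726): 726 + j643 → |·| = √(726²+643²) = √940525 ≈ 969.81, ∠ = arctan(643/726) ≈ 41.53°
pole at origin: |s| = 643, ∠ = 90.00° (in denominator)
|L| = 1 · 4.1853e+05 / 3.375e+11 ≈ 1.2401e-06
Gain = 20 log₁₀(1.2401e-06) ≈ -118.13 dB
∠L = 169.82° − 270.46° = -100.64°

-118.1 dB, -100.6°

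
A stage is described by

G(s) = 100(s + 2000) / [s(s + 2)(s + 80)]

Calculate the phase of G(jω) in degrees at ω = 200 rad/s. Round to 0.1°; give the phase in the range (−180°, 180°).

118.1°

At s = jω = j200:
zero (s+2000): 2000 + j200 → |·| = √(2000²+200²) = √4040000 ≈ 2010, ∠ = arctan(200/2000) ≈ 5.71°
pole (s+2): 2 + j200 → |·| = √(2²+200²) = √40004 ≈ 200.01, ∠ = arctan(200/2) ≈ 89.43°
pole (s+80): 80 + j200 → |·| = √(80²+200²) = √46400 ≈ 215.41, ∠ = arctan(200/80) ≈ 68.20°
pole at origin: |s| = 200, ∠ = 90.00° (in denominator)
∠G = 5.71° − 247.63° = -241.92° ≡ 118.08° (principal value)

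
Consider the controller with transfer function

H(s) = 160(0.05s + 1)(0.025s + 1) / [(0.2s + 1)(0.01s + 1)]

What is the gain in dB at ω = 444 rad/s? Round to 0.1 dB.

39.8 dB

At ω = 444 rad/s:
zero (1 + j444·0.05) = 1 + j22.2 → |·| ≈ 22.223, ∠ ≈ 87.42°
zero (1 + j444·0.025) = 1 + j11.1 → |·| ≈ 11.145, ∠ ≈ 84.85°
pole (1 + j444·0.2) = 1 + j88.8 → |·| ≈ 88.806, ∠ ≈ 89.35°
pole (1 + j444·0.01) = 1 + j4.44 → |·| ≈ 4.5512, ∠ ≈ 77.31°
|H| = 160 · 22.223 · 11.145 / (88.806 · 4.5512) ≈ 98.047
Gain = 20 log₁₀(98.047) ≈ 39.83 dB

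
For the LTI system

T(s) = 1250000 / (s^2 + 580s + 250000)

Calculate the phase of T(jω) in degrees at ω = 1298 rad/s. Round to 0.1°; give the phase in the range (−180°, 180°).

-152.3°

At s = jω = j1298:
quadratic: (j1298)² + 580·j1298 + 250000 = -1434804 + j752840 → |·| ≈ 1.6203e+06, ∠ ≈ 152.31°
∠T = 0.00° − 152.31° = -152.31°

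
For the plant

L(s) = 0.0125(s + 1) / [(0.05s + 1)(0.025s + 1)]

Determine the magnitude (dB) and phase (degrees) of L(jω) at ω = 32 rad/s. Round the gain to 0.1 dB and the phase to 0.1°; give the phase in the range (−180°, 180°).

At ω = 32 rad/s:
zero (1 + j32·1) = 1 + j32 → |·| ≈ 32.016, ∠ ≈ 88.21°
pole (1 + j32·0.05) = 1 + j1.6 → |·| ≈ 1.8868, ∠ ≈ 57.99°
pole (1 + j32·0.025) = 1 + j0.8 → |·| ≈ 1.2806, ∠ ≈ 38.66°
|L| = 0.0125 · 32.016 / (1.8868 · 1.2806) ≈ 0.16563
Gain = 20 log₁₀(0.16563) ≈ -15.62 dB
∠L = (88.21°) − (57.99° + 38.66°) = -8.44°

-15.6 dB, -8.4°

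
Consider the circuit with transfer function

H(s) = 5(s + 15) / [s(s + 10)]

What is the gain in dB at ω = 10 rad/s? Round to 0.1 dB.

At s = jω = j10:
zero (s+15): 15 + j10 → |·| = √(15²+10²) = √325 ≈ 18.028, ∠ = arctan(10/15) ≈ 33.69°
pole (s+10): 10 + j10 → |·| = √(10²+10²) = √200 ≈ 14.142, ∠ = arctan(10/10) ≈ 45.00°
pole at origin: |s| = 10, ∠ = 90.00° (in denominator)
|H| = 5 · 18.028 / 141.42 ≈ 0.63739
Gain = 20 log₁₀(0.63739) ≈ -3.91 dB

-3.9 dB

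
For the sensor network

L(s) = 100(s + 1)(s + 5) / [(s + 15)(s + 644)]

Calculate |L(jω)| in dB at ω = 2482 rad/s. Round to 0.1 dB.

At s = jω = j2482:
zero (s+1): 1 + j2482 → |·| = √(1²+2482²) = √6160325 ≈ 2482, ∠ = arctan(2482/1) ≈ 89.98°
zero (s+5): 5 + j2482 → |·| = √(5²+2482²) = √6160349 ≈ 2482, ∠ = arctan(2482/5) ≈ 89.88°
pole (s+15): 15 + j2482 → |·| = √(15²+2482²) = √6160549 ≈ 2482, ∠ = arctan(2482/15) ≈ 89.65°
pole (s+644): 644 + j2482 → |·| = √(644²+2482²) = √6575060 ≈ 2564.2, ∠ = arctan(2482/644) ≈ 75.45°
|L| = 100 · 6.1603e+06 / 6.3643e+06 ≈ 96.795
Gain = 20 log₁₀(96.795) ≈ 39.72 dB

39.7 dB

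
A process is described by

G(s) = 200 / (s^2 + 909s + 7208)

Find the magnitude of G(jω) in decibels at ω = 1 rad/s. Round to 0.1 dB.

Substitute s = j1:
Numerator: 200 = 200 + j0
Denominator: (j1)^2 + 909(j1) + 7208 = 7207 + j909
|N| = √(200² + 0²) ≈ 200, ∠N ≈ 0.00°
|D| = √(7207² + 909²) ≈ 7264.1, ∠D ≈ 7.19°
|G| = 200 / 7264.1 ≈ 0.027533
Gain = 20 log₁₀(0.027533) ≈ -31.20 dB

-31.2 dB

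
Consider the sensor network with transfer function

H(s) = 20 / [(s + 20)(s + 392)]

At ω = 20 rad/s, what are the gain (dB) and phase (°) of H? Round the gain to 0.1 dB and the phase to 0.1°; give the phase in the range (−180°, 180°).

At s = jω = j20:
pole (s+20): 20 + j20 → |·| = √(20²+20²) = √800 ≈ 28.284, ∠ = arctan(20/20) ≈ 45.00°
pole (s+392): 392 + j20 → |·| = √(392²+20²) = √154064 ≈ 392.51, ∠ = arctan(20/392) ≈ 2.92°
|H| = 20 / 11102 ≈ 0.0018015
Gain = 20 log₁₀(0.0018015) ≈ -54.89 dB
∠H = 0.00° − 47.92° = -47.92°

-54.9 dB, -47.9°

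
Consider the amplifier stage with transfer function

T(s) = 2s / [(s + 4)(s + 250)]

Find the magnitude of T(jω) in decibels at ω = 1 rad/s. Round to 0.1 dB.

-54.2 dB

At s = jω = j1:
zero at origin: s = j1 → |·| = 1, ∠ = 90.00°
pole (s+4): 4 + j1 → |·| = √(4²+1²) = √17 ≈ 4.1231, ∠ = arctan(1/4) ≈ 14.04°
pole (s+250): 250 + j1 → |·| = √(250²+1²) = √62501 ≈ 250, ∠ = arctan(1/250) ≈ 0.23°
|T| = 2 · 1 / 1030.8 ≈ 0.0019402
Gain = 20 log₁₀(0.0019402) ≈ -54.24 dB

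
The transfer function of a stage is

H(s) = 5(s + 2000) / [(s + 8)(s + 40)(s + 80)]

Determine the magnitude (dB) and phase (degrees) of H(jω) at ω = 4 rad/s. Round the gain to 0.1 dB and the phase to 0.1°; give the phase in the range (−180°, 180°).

-9.2 dB, -35.0°

At s = jω = j4:
zero (s+2000): 2000 + j4 → |·| = √(2000²+4²) = √4000016 ≈ 2000, ∠ = arctan(4/2000) ≈ 0.11°
pole (s+8): 8 + j4 → |·| = √(8²+4²) = √80 ≈ 8.9443, ∠ = arctan(4/8) ≈ 26.57°
pole (s+40): 40 + j4 → |·| = √(40²+4²) = √1616 ≈ 40.2, ∠ = arctan(4/40) ≈ 5.71°
pole (s+80): 80 + j4 → |·| = √(80²+4²) = √6416 ≈ 80.1, ∠ = arctan(4/80) ≈ 2.86°
|H| = 5 · 2000 / 28801 ≈ 0.34721
Gain = 20 log₁₀(0.34721) ≈ -9.19 dB
∠H = 0.11° − 35.14° = -35.03°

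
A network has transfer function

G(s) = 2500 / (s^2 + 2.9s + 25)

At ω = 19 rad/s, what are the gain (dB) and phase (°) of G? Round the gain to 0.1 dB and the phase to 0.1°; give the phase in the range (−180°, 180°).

At s = jω = j19:
quadratic: (j19)² + 2.9·j19 + 25 = -336 + j55.1 → |·| ≈ 340.49, ∠ ≈ 170.69°
|G| = 2500 / 340.49 ≈ 7.3424
Gain = 20 log₁₀(7.3424) ≈ 17.32 dB
∠G = 0.00° − 170.69° = -170.69°

17.3 dB, -170.7°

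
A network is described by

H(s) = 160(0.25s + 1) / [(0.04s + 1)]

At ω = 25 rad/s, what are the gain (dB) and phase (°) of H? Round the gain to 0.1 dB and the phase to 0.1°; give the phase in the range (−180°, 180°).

At ω = 25 rad/s:
zero (1 + j25·0.25) = 1 + j6.25 → |·| ≈ 6.3295, ∠ ≈ 80.91°
pole (1 + j25·0.04) = 1 + j1 → |·| ≈ 1.4142, ∠ ≈ 45.00°
|H| = 160 · 6.3295 / (1.4142) ≈ 716.11
Gain = 20 log₁₀(716.11) ≈ 57.10 dB
∠H = (80.91°) − (45.00°) = 35.91°

57.1 dB, 35.9°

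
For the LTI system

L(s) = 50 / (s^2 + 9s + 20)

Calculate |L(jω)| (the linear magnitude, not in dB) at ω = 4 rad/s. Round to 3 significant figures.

1.38

Substitute s = j4:
Numerator: 50 = 50 + j0
Denominator: (j4)^2 + 9(j4) + 20 = 4 + j36
|N| = √(50² + 0²) ≈ 50, ∠N ≈ 0.00°
|D| = √(4² + 36²) ≈ 36.222, ∠D ≈ 83.66°
|L| = 50 / 36.222 ≈ 1.3804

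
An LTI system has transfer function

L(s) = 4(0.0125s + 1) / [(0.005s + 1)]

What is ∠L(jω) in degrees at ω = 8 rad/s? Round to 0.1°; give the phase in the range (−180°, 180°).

3.4°

At ω = 8 rad/s:
zero (1 + j8·0.0125) = 1 + j0.1 → |·| ≈ 1.005, ∠ ≈ 5.71°
pole (1 + j8·0.005) = 1 + j0.04 → |·| ≈ 1.0008, ∠ ≈ 2.29°
∠L = (5.71°) − (2.29°) = 3.42°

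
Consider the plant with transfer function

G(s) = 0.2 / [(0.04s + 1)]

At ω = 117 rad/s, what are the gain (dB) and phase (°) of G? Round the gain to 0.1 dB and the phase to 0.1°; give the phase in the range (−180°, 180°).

-27.6 dB, -77.9°

At ω = 117 rad/s:
pole (1 + j117·0.04) = 1 + j4.68 → |·| ≈ 4.7856, ∠ ≈ 77.94°
|G| = 0.2 · 1 / (4.7856) ≈ 0.041792
Gain = 20 log₁₀(0.041792) ≈ -27.58 dB
∠G = (0°) − (77.94°) = -77.94°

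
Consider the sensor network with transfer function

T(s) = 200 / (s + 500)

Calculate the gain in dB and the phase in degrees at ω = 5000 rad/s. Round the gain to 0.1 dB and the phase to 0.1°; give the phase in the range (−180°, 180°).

-28.0 dB, -84.3°

Substitute s = j5000:
Numerator: 200 = 200 + j0
Denominator: (j5000) + 500 = 500 + j5000
|N| = √(200² + 0²) ≈ 200, ∠N ≈ 0.00°
|D| = √(500² + 5000²) ≈ 5024.9, ∠D ≈ 84.29°
|T| = 200 / 5024.9 ≈ 0.039802
Gain = 20 log₁₀(0.039802) ≈ -28.00 dB
∠T = 0.00° − 84.29° = -84.29°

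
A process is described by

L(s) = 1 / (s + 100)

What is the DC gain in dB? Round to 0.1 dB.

L(0) = 1 / (100) = 0.01
20 log₁₀(0.01) ≈ -40.00 dB

-40.0 dB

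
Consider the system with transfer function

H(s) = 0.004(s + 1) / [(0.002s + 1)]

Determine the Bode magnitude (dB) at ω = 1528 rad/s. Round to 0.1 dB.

5.6 dB

At ω = 1528 rad/s:
zero (1 + j1528·1) = 1 + j1528 → |·| ≈ 1528, ∠ ≈ 89.96°
pole (1 + j1528·0.002) = 1 + j3.056 → |·| ≈ 3.2155, ∠ ≈ 71.88°
|H| = 0.004 · 1528 / (3.2155) ≈ 1.9008
Gain = 20 log₁₀(1.9008) ≈ 5.58 dB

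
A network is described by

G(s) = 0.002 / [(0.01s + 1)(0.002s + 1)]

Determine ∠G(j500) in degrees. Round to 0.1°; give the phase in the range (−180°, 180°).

At ω = 500 rad/s:
pole (1 + j500·0.01) = 1 + j5 → |·| ≈ 5.099, ∠ ≈ 78.69°
pole (1 + j500·0.002) = 1 + j1 → |·| ≈ 1.4142, ∠ ≈ 45.00°
∠G = (0°) − (78.69° + 45.00°) = -123.69°

-123.7°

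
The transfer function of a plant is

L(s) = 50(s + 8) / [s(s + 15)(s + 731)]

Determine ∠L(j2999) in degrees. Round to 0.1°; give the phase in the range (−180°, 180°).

At s = jω = j2999:
zero (s+8): 8 + j2999 → |·| = √(8²+2999²) = √8994065 ≈ 2999, ∠ = arctan(2999/8) ≈ 89.85°
pole (s+15): 15 + j2999 → |·| = √(15²+2999²) = √8994226 ≈ 2999, ∠ = arctan(2999/15) ≈ 89.71°
pole (s+731): 731 + j2999 → |·| = √(731²+2999²) = √9528362 ≈ 3086.8, ∠ = arctan(2999/731) ≈ 76.30°
pole at origin: |s| = 2999, ∠ = 90.00° (in denominator)
∠L = 89.85° − 256.01° = -166.16°

-166.2°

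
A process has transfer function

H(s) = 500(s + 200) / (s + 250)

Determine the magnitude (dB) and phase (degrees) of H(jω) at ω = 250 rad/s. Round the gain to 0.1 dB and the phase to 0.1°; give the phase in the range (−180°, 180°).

At s = jω = j250:
zero (s+200): 200 + j250 → |·| = √(200²+250²) = √102500 ≈ 320.16, ∠ = arctan(250/200) ≈ 51.34°
pole (s+250): 250 + j250 → |·| = √(250²+250²) = √125000 ≈ 353.55, ∠ = arctan(250/250) ≈ 45.00°
|H| = 500 · 320.16 / 353.55 ≈ 452.78
Gain = 20 log₁₀(452.78) ≈ 53.12 dB
∠H = 51.34° − 45.00° = 6.34°

53.1 dB, 6.3°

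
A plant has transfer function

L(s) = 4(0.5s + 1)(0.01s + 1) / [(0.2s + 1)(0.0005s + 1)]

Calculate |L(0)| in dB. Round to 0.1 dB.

L(0) = 4 · 1 / 1 = 4
20 log₁₀(4) ≈ 12.04 dB

12.0 dB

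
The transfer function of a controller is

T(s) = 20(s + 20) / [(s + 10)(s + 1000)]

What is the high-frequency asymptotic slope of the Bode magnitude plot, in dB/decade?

-20 dB/decade

Each pole contributes −20 dB/decade at high frequency; each zero contributes +20 dB/decade.
Net: 1 zero(s) − 2 pole(s) → -20 dB/decade.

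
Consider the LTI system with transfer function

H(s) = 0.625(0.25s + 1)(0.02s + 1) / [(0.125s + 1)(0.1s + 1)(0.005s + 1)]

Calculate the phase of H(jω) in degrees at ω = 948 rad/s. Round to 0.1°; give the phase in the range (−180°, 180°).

At ω = 948 rad/s:
zero (1 + j948·0.25) = 1 + j237 → |·| ≈ 237, ∠ ≈ 89.76°
zero (1 + j948·0.02) = 1 + j18.96 → |·| ≈ 18.986, ∠ ≈ 86.98°
pole (1 + j948·0.125) = 1 + j118.5 → |·| ≈ 118.5, ∠ ≈ 89.52°
pole (1 + j948·0.1) = 1 + j94.8 → |·| ≈ 94.805, ∠ ≈ 89.40°
pole (1 + j948·0.005) = 1 + j4.74 → |·| ≈ 4.8443, ∠ ≈ 78.09°
∠H = (89.76° + 86.98°) − (89.52° + 89.40° + 78.09°) = -80.27°

-80.3°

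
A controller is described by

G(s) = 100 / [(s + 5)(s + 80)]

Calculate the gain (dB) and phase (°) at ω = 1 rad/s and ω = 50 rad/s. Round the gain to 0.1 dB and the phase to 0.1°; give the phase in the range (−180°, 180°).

ω = 1: -12.2 dB, -12.0°; ω = 50: -33.5 dB, -116.3°

At s = jω = j1:
pole (s+5): 5 + j1 → |·| = √(5²+1²) = √26 ≈ 5.099, ∠ = arctan(1/5) ≈ 11.31°
pole (s+80): 80 + j1 → |·| = √(80²+1²) = √6401 ≈ 80.006, ∠ = arctan(1/80) ≈ 0.72°
|G| = 100 / 407.95 ≈ 0.24513
Gain = 20 log₁₀(0.24513) ≈ -12.21 dB
∠G = 0.00° − 12.03° = -12.03°

At s = jω = j50:
pole (s+5): 5 + j50 → |·| = √(5²+50²) = √2525 ≈ 50.249, ∠ = arctan(50/5) ≈ 84.29°
pole (s+80): 80 + j50 → |·| = √(80²+50²) = √8900 ≈ 94.34, ∠ = arctan(50/80) ≈ 32.01°
|G| = 100 / 4740.5 ≈ 0.021095
Gain = 20 log₁₀(0.021095) ≈ -33.52 dB
∠G = 0.00° − 116.30° = -116.30°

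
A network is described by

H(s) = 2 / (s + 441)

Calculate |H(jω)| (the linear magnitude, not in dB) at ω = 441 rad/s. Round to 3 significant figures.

At s = jω = j441:
pole (s+441): 441 + j441 → |·| = √(441²+441²) = √388962 ≈ 623.67, ∠ = arctan(441/441) ≈ 45.00°
|H| = 2 / 623.67 ≈ 0.0032068

0.00321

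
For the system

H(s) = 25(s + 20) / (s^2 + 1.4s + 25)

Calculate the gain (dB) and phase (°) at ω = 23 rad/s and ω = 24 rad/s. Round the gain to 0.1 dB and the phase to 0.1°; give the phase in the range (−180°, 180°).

At s = jω = j23:
zero (s+20): 20 + j23 → |·| = √(20²+23²) = √929 ≈ 30.48, ∠ = arctan(23/20) ≈ 48.99°
quadratic: (j23)² + 1.4·j23 + 25 = -504 + j32.2 → |·| ≈ 505.03, ∠ ≈ 176.34°
|H| = 25 · 30.48 / 505.03 ≈ 1.5088
Gain = 20 log₁₀(1.5088) ≈ 3.57 dB
∠H = 48.99° − 176.34° = -127.35°

At s = jω = j24:
zero (s+20): 20 + j24 → |·| = √(20²+24²) = √976 ≈ 31.241, ∠ = arctan(24/20) ≈ 50.19°
quadratic: (j24)² + 1.4·j24 + 25 = -551 + j33.6 → |·| ≈ 552.02, ∠ ≈ 176.51°
|H| = 25 · 31.241 / 552.02 ≈ 1.4148
Gain = 20 log₁₀(1.4148) ≈ 3.01 dB
∠H = 50.19° − 176.51° = -126.32°

ω = 23: 3.6 dB, -127.4°; ω = 24: 3.0 dB, -126.3°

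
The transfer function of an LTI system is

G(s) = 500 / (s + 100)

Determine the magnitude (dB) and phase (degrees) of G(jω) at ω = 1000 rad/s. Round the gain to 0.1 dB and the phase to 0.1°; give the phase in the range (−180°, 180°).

At s = jω = j1000:
pole (s+100): 100 + j1000 → |·| = √(100²+1000²) = √1010000 ≈ 1005, ∠ = arctan(1000/100) ≈ 84.29°
|G| = 500 / 1005 ≈ 0.49751
Gain = 20 log₁₀(0.49751) ≈ -6.06 dB
∠G = 0.00° − 84.29° = -84.29°

-6.1 dB, -84.3°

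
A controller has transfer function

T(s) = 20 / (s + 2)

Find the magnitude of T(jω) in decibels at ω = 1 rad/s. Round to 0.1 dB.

19.0 dB

Substitute s = j1:
Numerator: 20 = 20 + j0
Denominator: (j1) + 2 = 2 + j1
|N| = √(20² + 0²) ≈ 20, ∠N ≈ 0.00°
|D| = √(2² + 1²) ≈ 2.2361, ∠D ≈ 26.57°
|T| = 20 / 2.2361 ≈ 8.9441
Gain = 20 log₁₀(8.9441) ≈ 19.03 dB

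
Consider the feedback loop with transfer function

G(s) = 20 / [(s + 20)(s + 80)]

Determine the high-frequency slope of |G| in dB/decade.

Each pole contributes −20 dB/decade at high frequency; each zero contributes +20 dB/decade.
Net: 0 zero(s) − 2 pole(s) → -40 dB/decade.

-40 dB/decade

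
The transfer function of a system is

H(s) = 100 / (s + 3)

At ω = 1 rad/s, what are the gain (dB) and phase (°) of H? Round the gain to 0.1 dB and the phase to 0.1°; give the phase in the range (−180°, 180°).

30.0 dB, -18.4°

At s = jω = j1:
pole (s+3): 3 + j1 → |·| = √(3²+1²) = √10 ≈ 3.1623, ∠ = arctan(1/3) ≈ 18.43°
|H| = 100 / 3.1623 ≈ 31.623
Gain = 20 log₁₀(31.623) ≈ 30.00 dB
∠H = 0.00° − 18.43° = -18.43°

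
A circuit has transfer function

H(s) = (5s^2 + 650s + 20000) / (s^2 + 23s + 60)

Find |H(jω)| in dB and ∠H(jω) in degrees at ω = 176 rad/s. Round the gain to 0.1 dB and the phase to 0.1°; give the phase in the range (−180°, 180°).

Substitute s = j176:
Numerator: 5(j176)^2 + 650(j176) + 20000 = -134880 + j114400
Denominator: (j176)^2 + 23(j176) + 60 = -30916 + j4048
|N| = √(134880² + 114400²) ≈ 1.7686e+05, ∠N ≈ 139.70°
|D| = √(30916² + 4048²) ≈ 31180, ∠D ≈ 172.54°
|H| = 1.7686e+05 / 31180 ≈ 5.6722
Gain = 20 log₁₀(5.6722) ≈ 15.08 dB
∠H = 139.70° − 172.54° = -32.84°

15.1 dB, -32.8°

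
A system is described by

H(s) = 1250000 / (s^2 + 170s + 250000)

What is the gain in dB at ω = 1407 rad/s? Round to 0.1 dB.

-2.9 dB

At s = jω = j1407:
quadratic: (j1407)² + 170·j1407 + 250000 = -1729649 + j239190 → |·| ≈ 1.7461e+06, ∠ ≈ 172.13°
|H| = 1250000 / 1.7461e+06 ≈ 0.71588
Gain = 20 log₁₀(0.71588) ≈ -2.90 dB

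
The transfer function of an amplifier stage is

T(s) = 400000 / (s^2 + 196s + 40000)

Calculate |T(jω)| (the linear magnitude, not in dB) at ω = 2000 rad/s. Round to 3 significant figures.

At s = jω = j2000:
quadratic: (j2000)² + 196·j2000 + 40000 = -3960000 + j392000 → |·| ≈ 3.9794e+06, ∠ ≈ 174.35°
|T| = 400000 / 3.9794e+06 ≈ 0.10052

0.101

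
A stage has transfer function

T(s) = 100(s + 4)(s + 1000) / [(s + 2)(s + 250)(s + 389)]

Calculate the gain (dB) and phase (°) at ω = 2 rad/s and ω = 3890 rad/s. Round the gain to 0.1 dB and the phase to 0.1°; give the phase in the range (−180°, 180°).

ω = 2: 4.2 dB, -19.1°; ω = 3890: -31.6 dB, -95.1°

At s = jω = j2:
zero (s+4): 4 + j2 → |·| = √(4²+2²) = √20 ≈ 4.4721, ∠ = arctan(2/4) ≈ 26.57°
zero (s+1000): 1000 + j2 → |·| = √(1000²+2²) = √1000004 ≈ 1000, ∠ = arctan(2/1000) ≈ 0.11°
pole (s+2): 2 + j2 → |·| = √(2²+2²) = √8 ≈ 2.8284, ∠ = arctan(2/2) ≈ 45.00°
pole (s+250): 250 + j2 → |·| = √(250²+2²) = √62504 ≈ 250.01, ∠ = arctan(2/250) ≈ 0.46°
pole (s+389): 389 + j2 → |·| = √(389²+2²) = √151325 ≈ 389.01, ∠ = arctan(2/389) ≈ 0.29°
|T| = 100 · 4472.1 / 2.7508e+05 ≈ 1.6257
Gain = 20 log₁₀(1.6257) ≈ 4.22 dB
∠T = 26.68° − 45.75° = -19.07°

At s = jω = j3890:
zero (s+4): 4 + j3890 → |·| = √(4²+3890²) = √15132116 ≈ 3890, ∠ = arctan(3890/4) ≈ 89.94°
zero (s+1000): 1000 + j3890 → |·| = √(1000²+3890²) = √16132100 ≈ 4016.5, ∠ = arctan(3890/1000) ≈ 75.58°
pole (s+2): 2 + j3890 → |·| = √(2²+3890²) = √15132104 ≈ 3890, ∠ = arctan(3890/2) ≈ 89.97°
pole (s+250): 250 + j3890 → |·| = √(250²+3890²) = √15194600 ≈ 3898, ∠ = arctan(3890/250) ≈ 86.32°
pole (s+389): 389 + j3890 → |·| = √(389²+3890²) = √15283421 ≈ 3909.4, ∠ = arctan(3890/389) ≈ 84.29°
|T| = 100 · 1.5624e+07 / 5.9279e+10 ≈ 0.026357
Gain = 20 log₁₀(0.026357) ≈ -31.58 dB
∠T = 165.52° − 260.58° = -95.06°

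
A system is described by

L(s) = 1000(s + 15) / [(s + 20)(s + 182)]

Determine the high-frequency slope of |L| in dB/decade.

-20 dB/decade

Each pole contributes −20 dB/decade at high frequency; each zero contributes +20 dB/decade.
Net: 1 zero(s) − 2 pole(s) → -20 dB/decade.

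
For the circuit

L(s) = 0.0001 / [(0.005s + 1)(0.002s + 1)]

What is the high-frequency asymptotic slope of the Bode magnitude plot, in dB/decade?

Each pole contributes −20 dB/decade at high frequency; each zero contributes +20 dB/decade.
Net: 0 zero(s) − 2 pole(s) → -40 dB/decade.

-40 dB/decade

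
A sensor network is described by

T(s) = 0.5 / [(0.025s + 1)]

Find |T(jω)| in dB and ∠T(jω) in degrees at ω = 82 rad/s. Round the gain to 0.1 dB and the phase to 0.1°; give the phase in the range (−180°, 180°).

At ω = 82 rad/s:
pole (1 + j82·0.025) = 1 + j2.05 → |·| ≈ 2.2809, ∠ ≈ 64.00°
|T| = 0.5 · 1 / (2.2809) ≈ 0.21921
Gain = 20 log₁₀(0.21921) ≈ -13.18 dB
∠T = (0°) − (64.00°) = -64.00°

-13.2 dB, -64.0°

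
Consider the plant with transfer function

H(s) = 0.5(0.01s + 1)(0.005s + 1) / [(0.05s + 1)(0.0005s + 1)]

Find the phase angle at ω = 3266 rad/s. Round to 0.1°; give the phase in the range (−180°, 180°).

At ω = 3266 rad/s:
zero (1 + j3266·0.01) = 1 + j32.66 → |·| ≈ 32.675, ∠ ≈ 88.25°
zero (1 + j3266·0.005) = 1 + j16.33 → |·| ≈ 16.361, ∠ ≈ 86.50°
pole (1 + j3266·0.05) = 1 + j163.3 → |·| ≈ 163.3, ∠ ≈ 89.65°
pole (1 + j3266·0.0005) = 1 + j1.633 → |·| ≈ 1.9149, ∠ ≈ 58.52°
∠H = (88.25° + 86.50°) − (89.65° + 58.52°) = 26.58°

26.6°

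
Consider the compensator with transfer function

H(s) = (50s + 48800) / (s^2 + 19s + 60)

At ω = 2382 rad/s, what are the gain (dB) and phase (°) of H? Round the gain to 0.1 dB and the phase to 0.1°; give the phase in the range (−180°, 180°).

-32.9 dB, -111.8°

Substitute s = j2382:
Numerator: 50(j2382) + 48800 = 48800 + j119100
Denominator: (j2382)^2 + 19(j2382) + 60 = -5673864 + j45258
|N| = √(48800² + 119100²) ≈ 1.2871e+05, ∠N ≈ 67.72°
|D| = √(5673864² + 45258²) ≈ 5.674e+06, ∠D ≈ 179.54°
|H| = 1.2871e+05 / 5.674e+06 ≈ 0.022684
Gain = 20 log₁₀(0.022684) ≈ -32.89 dB
∠H = 67.72° − 179.54° = -111.82°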